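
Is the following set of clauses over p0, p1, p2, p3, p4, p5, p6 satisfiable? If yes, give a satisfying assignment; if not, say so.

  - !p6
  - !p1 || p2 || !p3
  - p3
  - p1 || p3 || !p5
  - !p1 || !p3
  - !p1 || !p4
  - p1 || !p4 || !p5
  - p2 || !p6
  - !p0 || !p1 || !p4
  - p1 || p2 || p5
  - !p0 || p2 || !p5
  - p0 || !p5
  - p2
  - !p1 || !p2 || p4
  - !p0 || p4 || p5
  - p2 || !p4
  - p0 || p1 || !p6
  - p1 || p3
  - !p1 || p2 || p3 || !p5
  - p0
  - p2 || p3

p0: True, p1: False, p2: True, p3: True, p4: True, p5: False, p6: False

Unit clause (!p6) forces p6 = False.
Unit clause (p3) forces p3 = True.
In (!p1 || !p3) only !p1 is left, so p1 = False.
Unit clause (p2) forces p2 = True.
Unit clause (p0) forces p0 = True.
Set p4 = True.
  then (p1 || !p4 || !p5) forces p5 = False.
All clauses satisfied.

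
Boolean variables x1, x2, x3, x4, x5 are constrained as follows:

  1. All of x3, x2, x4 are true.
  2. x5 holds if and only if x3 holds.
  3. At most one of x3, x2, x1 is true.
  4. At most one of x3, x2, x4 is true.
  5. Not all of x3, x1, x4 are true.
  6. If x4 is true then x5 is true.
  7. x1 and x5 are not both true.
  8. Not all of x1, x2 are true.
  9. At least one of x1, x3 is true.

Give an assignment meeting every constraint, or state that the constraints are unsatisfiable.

Case x2 = True:
  (1) forces x3 = True.
  Constraint (3) is violated (x3=T, x2=T) — contradiction.
Case x2 = False:
  Constraint (1) is violated (x2=F) — contradiction.
Both cases fail — unsatisfiable.

UNSATISFIABLE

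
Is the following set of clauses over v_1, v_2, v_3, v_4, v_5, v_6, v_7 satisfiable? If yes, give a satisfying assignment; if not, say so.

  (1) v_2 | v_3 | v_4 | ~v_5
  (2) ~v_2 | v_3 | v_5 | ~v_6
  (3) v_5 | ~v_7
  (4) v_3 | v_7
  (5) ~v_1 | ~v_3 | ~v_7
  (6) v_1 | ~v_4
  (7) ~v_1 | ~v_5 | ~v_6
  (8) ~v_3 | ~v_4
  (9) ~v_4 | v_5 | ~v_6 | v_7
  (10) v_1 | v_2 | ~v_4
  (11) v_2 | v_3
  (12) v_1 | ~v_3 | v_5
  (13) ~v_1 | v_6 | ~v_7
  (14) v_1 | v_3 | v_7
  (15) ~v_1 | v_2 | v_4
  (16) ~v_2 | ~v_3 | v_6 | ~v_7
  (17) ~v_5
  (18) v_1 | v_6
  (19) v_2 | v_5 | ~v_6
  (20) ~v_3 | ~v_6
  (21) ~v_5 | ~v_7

v_1 = True, v_2 = True, v_3 = True, v_4 = False, v_5 = False, v_6 = False, v_7 = False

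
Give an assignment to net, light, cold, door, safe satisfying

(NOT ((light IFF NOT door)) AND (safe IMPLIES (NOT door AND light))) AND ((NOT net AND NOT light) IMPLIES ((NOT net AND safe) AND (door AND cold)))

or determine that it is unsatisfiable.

net: True; light: False; cold: True; door: False; safe: False

  NOT ((light IFF NOT door)) AND (safe IMPLIES (NOT door AND light)) = True
    NOT ((light IFF NOT door)) = True
      light IFF NOT door = False
        NOT door = True
    safe IMPLIES (NOT door AND light) = True
      NOT door AND light = False
        NOT door = True
  (NOT net AND NOT light) IMPLIES ((NOT net AND safe) AND (door AND cold)) = True
    NOT net AND NOT light = False
      NOT net = False
      NOT light = True
    (NOT net AND safe) AND (door AND cold) = False
      NOT net AND safe = False
        NOT net = False
      door AND cold = False
Both conjuncts True, so the formula holds.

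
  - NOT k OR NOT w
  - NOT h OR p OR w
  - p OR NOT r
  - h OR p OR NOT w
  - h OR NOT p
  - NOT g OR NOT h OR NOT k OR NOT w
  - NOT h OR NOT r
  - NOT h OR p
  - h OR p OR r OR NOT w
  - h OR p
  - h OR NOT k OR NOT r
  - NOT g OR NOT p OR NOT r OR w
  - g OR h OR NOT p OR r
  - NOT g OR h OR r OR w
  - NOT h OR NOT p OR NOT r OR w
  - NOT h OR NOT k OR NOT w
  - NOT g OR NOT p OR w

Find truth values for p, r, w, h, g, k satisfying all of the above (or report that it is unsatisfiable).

Try p = False:
  (p OR NOT r) forces r = False.
  (NOT h OR p) forces h = False.
  clause (h OR p) is falsified — backtrack.
So p = True.
  then (h OR NOT p) forces h = True.
  then (NOT h OR NOT r) forces r = False.
Set w = True.
  then (NOT k OR NOT w) forces k = False.
Set g = False.
All clauses satisfied.

p = True; r = False; w = True; h = True; g = False; k = False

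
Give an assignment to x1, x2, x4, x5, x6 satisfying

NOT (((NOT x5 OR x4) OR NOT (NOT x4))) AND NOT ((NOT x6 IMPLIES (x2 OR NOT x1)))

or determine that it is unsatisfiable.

x1=T; x2=F; x4=F; x5=T; x6=F

  NOT (((NOT x5 OR x4) OR NOT (NOT x4))) = True
    (NOT x5 OR x4) OR NOT (NOT x4) = False
      NOT x5 OR x4 = False
        NOT x5 = False
      NOT (NOT x4) = False
        NOT x4 = True
  NOT ((NOT x6 IMPLIES (x2 OR NOT x1))) = True
    NOT x6 IMPLIES (x2 OR NOT x1) = False
      NOT x6 = True
      x2 OR NOT x1 = False
        NOT x1 = False
Both conjuncts True, so the formula holds.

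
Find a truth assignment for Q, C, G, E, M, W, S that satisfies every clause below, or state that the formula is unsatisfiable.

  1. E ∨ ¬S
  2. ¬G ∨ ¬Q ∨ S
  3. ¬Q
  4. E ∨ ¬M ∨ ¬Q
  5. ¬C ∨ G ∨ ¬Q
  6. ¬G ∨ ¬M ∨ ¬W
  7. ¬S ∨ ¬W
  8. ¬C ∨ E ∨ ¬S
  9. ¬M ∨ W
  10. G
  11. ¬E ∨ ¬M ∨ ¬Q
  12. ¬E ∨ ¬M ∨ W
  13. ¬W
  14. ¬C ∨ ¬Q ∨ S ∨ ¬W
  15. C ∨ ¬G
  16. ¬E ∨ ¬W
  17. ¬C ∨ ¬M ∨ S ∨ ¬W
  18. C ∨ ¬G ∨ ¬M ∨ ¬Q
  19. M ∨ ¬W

Q=F, C=T, G=T, E=T, M=F, W=F, S=F

Unit clause (¬Q) forces Q = False.
Unit clause (G) forces G = True.
Unit clause (¬W) forces W = False.
In (C ∨ ¬G) only C is left, so C = True.
In (¬M ∨ W) only ¬M is left, so M = False.
Set E = True.
Set S = False.
All clauses satisfied.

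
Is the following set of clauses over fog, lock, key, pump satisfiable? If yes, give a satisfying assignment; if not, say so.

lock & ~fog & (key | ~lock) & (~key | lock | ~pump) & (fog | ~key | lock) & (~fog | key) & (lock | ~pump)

Unit clause (lock) forces lock = True.
Unit clause (~fog) forces fog = False.
In (key | ~lock) only key is left, so key = True.
Set pump = False.
Check each clause:
  (lock): lock holds.
  (~fog): ~fog holds.
  (key | ~lock): key holds.
  (~key | lock | ~pump): lock holds.
  (fog | ~key | lock): lock holds.
  (~fog | key): ~fog holds.
  (lock | ~pump): lock holds.
All clauses satisfied.

fog: False; lock: True; key: True; pump: False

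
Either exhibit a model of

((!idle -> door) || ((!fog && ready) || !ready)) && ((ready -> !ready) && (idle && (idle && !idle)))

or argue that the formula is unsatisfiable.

Case idle = True: the conjunct !idle is False.
Case idle = False: the conjunct idle is False.
Both cases fail — unsatisfiable.

The formula is unsatisfiable.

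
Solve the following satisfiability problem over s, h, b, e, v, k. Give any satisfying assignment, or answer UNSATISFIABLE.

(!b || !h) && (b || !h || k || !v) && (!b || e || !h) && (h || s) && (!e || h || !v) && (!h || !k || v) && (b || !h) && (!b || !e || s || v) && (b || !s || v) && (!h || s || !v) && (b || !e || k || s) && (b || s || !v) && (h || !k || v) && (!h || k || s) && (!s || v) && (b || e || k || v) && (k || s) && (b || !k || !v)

s = True; h = False; b = True; e = False; v = True; k = True

Try s = False:
  (h || s) forces h = True.
  (!b || !h) forces b = False.
  clause (b || !h) is falsified — backtrack.
So s = True.
  then (!s || v) forces v = True.
Try h = True:
  (!b || !h) forces b = False.
  clause (b || !h) is falsified — backtrack.
So h = False.
  then (!e || h || !v) forces e = False.
Set b = True.
Set k = True.
All clauses satisfied.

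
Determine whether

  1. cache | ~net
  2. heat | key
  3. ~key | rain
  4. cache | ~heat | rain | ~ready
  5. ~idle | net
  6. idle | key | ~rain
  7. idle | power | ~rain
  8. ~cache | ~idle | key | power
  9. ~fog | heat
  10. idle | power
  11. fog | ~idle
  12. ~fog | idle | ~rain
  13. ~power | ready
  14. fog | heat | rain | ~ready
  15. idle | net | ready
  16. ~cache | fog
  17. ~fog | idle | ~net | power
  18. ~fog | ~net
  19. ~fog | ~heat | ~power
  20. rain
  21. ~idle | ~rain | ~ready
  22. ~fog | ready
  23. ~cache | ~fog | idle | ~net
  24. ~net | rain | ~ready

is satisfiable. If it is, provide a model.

fog = False, cache = False, heat = False, ready = True, power = True, net = False, idle = False, key = True, rain = True

Unit clause (rain) forces rain = True.
Try fog = True:
  (~fog | heat) forces heat = True.
  (~fog | idle | ~rain) forces idle = True.
  (~idle | net) forces net = True.
  clause (~fog | ~net) is falsified — backtrack.
So fog = False.
  then (fog | ~idle) forces idle = False.
  then (~cache | fog) forces cache = False.
  then (cache | ~net) forces net = False.
  then (idle | key | ~rain) forces key = True.
  then (idle | power | ~rain) forces power = True.
  then (~power | ready) forces ready = True.
Set heat = False.
All clauses satisfied.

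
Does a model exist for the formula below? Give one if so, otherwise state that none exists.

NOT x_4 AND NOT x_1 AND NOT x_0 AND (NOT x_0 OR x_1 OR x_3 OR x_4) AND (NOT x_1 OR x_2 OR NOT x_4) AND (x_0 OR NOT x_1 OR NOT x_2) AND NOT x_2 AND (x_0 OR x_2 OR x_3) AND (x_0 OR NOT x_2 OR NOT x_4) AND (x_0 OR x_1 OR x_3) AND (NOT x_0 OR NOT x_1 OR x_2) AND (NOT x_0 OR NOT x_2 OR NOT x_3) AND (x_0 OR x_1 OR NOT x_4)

x_0: False, x_1: False, x_2: False, x_3: True, x_4: False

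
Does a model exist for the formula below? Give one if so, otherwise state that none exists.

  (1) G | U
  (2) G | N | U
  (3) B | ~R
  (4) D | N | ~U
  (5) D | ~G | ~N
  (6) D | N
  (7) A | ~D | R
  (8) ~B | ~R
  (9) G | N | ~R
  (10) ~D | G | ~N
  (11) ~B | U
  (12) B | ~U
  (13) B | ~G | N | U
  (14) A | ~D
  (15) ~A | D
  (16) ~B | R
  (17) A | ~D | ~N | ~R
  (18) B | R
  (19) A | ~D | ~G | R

Case R = True:
  (B | ~R) forces B = True.
  Clause (~B | ~R) is falsified — contradiction.
Case R = False:
  (~B | R) forces B = False.
  Clause (B | R) is falsified — contradiction.
Both cases fail, so the formula is unsatisfiable.

Unsatisfiable — no assignment works.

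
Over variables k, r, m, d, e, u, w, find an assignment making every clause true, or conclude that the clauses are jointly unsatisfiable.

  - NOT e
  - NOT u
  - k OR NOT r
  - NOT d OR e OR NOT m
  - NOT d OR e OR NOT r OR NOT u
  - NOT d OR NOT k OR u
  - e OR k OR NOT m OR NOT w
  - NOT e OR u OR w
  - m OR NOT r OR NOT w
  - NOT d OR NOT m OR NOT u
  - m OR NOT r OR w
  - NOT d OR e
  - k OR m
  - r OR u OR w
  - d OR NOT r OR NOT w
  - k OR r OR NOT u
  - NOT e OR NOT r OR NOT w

Unit clause (NOT e) forces e = False.
Unit clause (NOT u) forces u = False.
In (NOT d OR e) only NOT d is left, so d = False.
Set k = True.
Set r = False.
  then (r OR u OR w) forces w = True.
Set m = False.
All clauses satisfied.

k=T, r=F, m=F, d=F, e=F, u=F, w=T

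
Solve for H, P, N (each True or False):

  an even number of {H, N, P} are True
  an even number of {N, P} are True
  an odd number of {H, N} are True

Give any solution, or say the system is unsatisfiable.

H = False, P = True, N = True

{H, N, P}: 2 true → even ✓
{N, P}: 2 true → even ✓
{H, N}: 1 true → odd ✓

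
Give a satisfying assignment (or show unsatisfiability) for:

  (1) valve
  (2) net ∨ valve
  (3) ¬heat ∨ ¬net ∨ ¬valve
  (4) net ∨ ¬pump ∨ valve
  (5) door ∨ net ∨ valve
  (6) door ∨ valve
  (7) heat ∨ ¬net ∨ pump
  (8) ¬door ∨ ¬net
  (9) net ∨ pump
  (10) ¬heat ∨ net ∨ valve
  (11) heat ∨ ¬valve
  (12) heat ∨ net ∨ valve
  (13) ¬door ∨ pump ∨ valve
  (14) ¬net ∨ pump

Unit clause (valve) forces valve = True.
In (heat ∨ ¬valve) only heat is left, so heat = True.
In (¬heat ∨ ¬net ∨ ¬valve) only ¬net is left, so net = False.
In (net ∨ pump) only pump is left, so pump = True.
Set door = True.
All clauses satisfied.

door=T, pump=T, valve=T, heat=T, net=F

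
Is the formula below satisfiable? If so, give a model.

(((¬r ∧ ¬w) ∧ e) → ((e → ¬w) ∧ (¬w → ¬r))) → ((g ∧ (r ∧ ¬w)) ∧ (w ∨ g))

w = False, g = True, e = True, r = True

  (((¬r ∧ ¬w) ∧ e) → ((e → ¬w) ∧ (¬w → ¬r))) → ((g ∧ (r ∧ ¬w)) ∧ (w ∨ g)) = True
    ((¬r ∧ ¬w) ∧ e) → ((e → ¬w) ∧ (¬w → ¬r)) = True
      (¬r ∧ ¬w) ∧ e = False
        ¬r ∧ ¬w = False
          ¬r = False
          ¬w = True
      (e → ¬w) ∧ (¬w → ¬r) = False
        e → ¬w = True
          ¬w = True
        ¬w → ¬r = False
          ¬w = True
          ¬r = False
    (g ∧ (r ∧ ¬w)) ∧ (w ∨ g) = True
      g ∧ (r ∧ ¬w) = True
        r ∧ ¬w = True
          ¬w = True
      w ∨ g = True
The formula evaluates to True.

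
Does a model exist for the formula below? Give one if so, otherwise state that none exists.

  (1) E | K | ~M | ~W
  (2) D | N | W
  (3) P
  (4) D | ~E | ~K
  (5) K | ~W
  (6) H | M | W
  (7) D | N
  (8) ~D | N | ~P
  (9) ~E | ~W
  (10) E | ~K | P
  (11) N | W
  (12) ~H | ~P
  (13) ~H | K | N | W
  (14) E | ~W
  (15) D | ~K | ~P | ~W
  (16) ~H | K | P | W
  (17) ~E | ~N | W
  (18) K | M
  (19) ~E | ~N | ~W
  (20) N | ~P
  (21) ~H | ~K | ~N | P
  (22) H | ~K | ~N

Unit clause (P) forces P = True.
In (~H | ~P) only ~H is left, so H = False.
In (N | ~P) only N is left, so N = True.
In (H | ~K | ~N) only ~K is left, so K = False.
In (K | ~W) only ~W is left, so W = False.
In (H | M | W) only M is left, so M = True.
In (~E | ~N | W) only ~E is left, so E = False.
Set D = True.
All clauses satisfied.

P = True, W = False, E = False, D = True, N = True, M = True, H = False, K = False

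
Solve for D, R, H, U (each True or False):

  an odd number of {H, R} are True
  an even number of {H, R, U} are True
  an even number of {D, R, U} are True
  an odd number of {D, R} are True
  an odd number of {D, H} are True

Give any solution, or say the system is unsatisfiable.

Adding constraints 2, 3, 5 mod 2: every variable appears an even number of times on the left, so the left side is 0.
But the right sides sum to 1 (mod 2). 0 ≠ 1 — the system is inconsistent.

No satisfying assignment exists.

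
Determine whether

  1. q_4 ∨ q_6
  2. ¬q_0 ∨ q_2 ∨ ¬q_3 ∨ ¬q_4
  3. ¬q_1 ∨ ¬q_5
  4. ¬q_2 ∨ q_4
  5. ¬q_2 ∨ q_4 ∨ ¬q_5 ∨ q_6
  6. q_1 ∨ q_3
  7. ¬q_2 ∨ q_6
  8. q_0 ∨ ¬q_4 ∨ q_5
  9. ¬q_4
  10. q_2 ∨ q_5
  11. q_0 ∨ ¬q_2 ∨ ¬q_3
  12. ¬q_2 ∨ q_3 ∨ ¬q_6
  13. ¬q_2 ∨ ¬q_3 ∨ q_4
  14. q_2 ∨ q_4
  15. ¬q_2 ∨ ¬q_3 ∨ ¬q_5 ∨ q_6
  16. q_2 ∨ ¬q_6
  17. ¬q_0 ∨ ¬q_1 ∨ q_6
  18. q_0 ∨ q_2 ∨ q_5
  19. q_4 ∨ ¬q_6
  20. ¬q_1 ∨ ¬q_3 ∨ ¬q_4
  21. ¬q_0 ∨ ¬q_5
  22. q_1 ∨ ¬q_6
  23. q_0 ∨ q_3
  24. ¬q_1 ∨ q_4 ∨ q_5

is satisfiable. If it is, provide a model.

UNSATISFIABLE

Case q_4 = True:
  Clause (¬q_4) is falsified — contradiction.
Case q_4 = False:
  (q_4 ∨ q_6) forces q_6 = True.
  Clause (q_4 ∨ ¬q_6) is falsified — contradiction.
Both cases fail, so the formula is unsatisfiable.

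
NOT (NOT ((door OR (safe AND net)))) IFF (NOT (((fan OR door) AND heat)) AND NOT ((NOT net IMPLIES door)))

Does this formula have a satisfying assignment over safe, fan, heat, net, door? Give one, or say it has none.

safe = False, fan = True, heat = True, net = True, door = False

  NOT (NOT ((door OR (safe AND net)))) IFF (NOT (((fan OR door) AND heat)) AND NOT ((NOT net IMPLIES door))) = True
    NOT (NOT ((door OR (safe AND net)))) = False
      NOT ((door OR (safe AND net))) = True
        door OR (safe AND net) = False
          safe AND net = False
    NOT (((fan OR door) AND heat)) AND NOT ((NOT net IMPLIES door)) = False
      NOT (((fan OR door) AND heat)) = False
        (fan OR door) AND heat = True
          fan OR door = True
      NOT ((NOT net IMPLIES door)) = False
        NOT net IMPLIES door = True
          NOT net = False
The formula evaluates to True.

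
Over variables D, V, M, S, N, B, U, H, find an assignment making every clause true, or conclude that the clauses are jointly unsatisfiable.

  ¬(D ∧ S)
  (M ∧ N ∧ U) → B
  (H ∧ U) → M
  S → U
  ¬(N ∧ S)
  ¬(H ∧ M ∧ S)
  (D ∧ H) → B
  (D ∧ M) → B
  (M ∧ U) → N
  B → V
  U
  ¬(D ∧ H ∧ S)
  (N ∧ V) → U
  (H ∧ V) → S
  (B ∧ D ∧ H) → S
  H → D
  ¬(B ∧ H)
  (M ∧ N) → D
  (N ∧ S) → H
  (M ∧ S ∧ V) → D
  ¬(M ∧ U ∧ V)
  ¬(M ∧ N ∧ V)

D=F; V=T; M=F; S=T; N=F; B=F; U=T; H=F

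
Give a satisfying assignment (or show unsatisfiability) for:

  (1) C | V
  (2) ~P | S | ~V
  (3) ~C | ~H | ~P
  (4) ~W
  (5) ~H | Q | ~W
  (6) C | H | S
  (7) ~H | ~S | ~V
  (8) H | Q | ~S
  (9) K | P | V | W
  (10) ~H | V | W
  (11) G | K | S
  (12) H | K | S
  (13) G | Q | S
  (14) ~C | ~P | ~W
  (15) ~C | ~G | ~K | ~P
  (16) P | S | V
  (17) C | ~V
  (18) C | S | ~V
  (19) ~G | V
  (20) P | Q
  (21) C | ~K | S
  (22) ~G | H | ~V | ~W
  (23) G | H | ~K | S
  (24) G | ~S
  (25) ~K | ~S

G = True, S = True, C = True, V = True, P = True, W = False, K = False, Q = True, H = False

Unit clause (~W) forces W = False.
Set G = True.
  then (~G | V) forces V = True.
  then (C | ~V) forces C = True.
Set S = True.
  then (~H | ~S | ~V) forces H = False.
  then (H | Q | ~S) forces Q = True.
  then (~K | ~S) forces K = False.
Set P = True.
All clauses satisfied.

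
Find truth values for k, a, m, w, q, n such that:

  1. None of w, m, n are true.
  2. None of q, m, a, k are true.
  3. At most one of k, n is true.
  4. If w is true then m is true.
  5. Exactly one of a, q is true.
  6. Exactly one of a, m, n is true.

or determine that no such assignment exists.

Case a = True:
  Constraint (2) is violated (a=T) — contradiction.
Case a = False:
  (1) forces w = False.
  (1) forces m = False.
  (1) forces n = False.
  Constraint (6) is violated (a=F, m=F, n=F) — contradiction.
Both cases fail — unsatisfiable.

Unsatisfiable — no assignment works.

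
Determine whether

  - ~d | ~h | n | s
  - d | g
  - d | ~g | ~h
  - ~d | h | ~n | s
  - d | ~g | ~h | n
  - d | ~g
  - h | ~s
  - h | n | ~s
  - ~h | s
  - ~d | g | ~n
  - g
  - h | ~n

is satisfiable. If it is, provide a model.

n = False; h = False; s = False; d = True; g = True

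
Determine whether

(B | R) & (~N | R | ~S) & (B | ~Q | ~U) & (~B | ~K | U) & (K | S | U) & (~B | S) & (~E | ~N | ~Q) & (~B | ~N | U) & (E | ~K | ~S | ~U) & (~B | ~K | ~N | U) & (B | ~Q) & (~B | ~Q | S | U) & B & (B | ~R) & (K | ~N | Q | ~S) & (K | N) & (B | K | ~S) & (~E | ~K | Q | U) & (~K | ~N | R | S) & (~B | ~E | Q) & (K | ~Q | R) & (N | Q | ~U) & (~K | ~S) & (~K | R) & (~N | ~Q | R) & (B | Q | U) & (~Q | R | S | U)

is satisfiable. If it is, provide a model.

Unit clause (B) forces B = True.
In (~B | S) only S is left, so S = True.
In (~K | ~S) only ~K is left, so K = False.
In (K | N) only N is left, so N = True.
In (~N | R | ~S) only R is left, so R = True.
In (~B | ~N | U) only U is left, so U = True.
In (K | ~N | Q | ~S) only Q is left, so Q = True.
In (~E | ~N | ~Q) only ~E is left, so E = False.
All clauses satisfied.

S = True; B = True; Q = True; K = False; R = True; N = True; E = False; U = True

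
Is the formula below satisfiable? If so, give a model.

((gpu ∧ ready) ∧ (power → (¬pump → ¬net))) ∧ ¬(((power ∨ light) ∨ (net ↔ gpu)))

ready = True, power = False, net = False, light = False, gpu = True, pump = False

  (gpu ∧ ready) ∧ (power → (¬pump → ¬net)) = True
    gpu ∧ ready = True
    power → (¬pump → ¬net) = True
      ¬pump → ¬net = True
        ¬pump = True
        ¬net = True
  ¬(((power ∨ light) ∨ (net ↔ gpu))) = True
    (power ∨ light) ∨ (net ↔ gpu) = False
      power ∨ light = False
      net ↔ gpu = False
Both conjuncts True, so the formula holds.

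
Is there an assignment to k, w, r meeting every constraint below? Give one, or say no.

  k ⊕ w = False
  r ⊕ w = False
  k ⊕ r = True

Adding constraints 1, 2, 3 mod 2: every variable appears an even number of times on the left, so the left side is 0.
But the right sides sum to 1 (mod 2). 0 ≠ 1 — the system is inconsistent.

Unsatisfiable — no assignment works.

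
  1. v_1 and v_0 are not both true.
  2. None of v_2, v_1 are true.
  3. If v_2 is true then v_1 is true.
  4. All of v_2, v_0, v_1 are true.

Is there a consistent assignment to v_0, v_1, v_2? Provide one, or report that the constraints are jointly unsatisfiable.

Case v_1 = True:
  Constraint (2) is violated (v_1=T) — contradiction.
Case v_1 = False:
  Constraint (4) is violated (v_1=F) — contradiction.
Both cases fail — unsatisfiable.

Unsatisfiable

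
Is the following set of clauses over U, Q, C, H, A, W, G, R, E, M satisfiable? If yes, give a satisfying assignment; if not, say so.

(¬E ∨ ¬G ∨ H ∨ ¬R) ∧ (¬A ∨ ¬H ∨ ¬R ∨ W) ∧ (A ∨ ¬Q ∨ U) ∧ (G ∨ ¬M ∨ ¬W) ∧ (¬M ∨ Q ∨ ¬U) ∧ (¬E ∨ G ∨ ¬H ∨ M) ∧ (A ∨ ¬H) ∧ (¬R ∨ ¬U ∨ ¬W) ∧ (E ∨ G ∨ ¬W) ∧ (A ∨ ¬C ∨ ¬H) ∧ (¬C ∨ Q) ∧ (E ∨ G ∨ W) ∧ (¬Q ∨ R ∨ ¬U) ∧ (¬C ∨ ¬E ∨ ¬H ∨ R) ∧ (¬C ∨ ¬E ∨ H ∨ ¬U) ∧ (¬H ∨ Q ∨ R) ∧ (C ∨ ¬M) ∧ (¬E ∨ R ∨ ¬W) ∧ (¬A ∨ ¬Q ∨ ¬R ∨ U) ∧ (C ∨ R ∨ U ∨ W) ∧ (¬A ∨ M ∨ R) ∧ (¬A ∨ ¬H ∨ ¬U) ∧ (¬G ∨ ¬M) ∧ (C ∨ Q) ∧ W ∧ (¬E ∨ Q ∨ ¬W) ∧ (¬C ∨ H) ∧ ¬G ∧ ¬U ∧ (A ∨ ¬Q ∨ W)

Case E = True:
  (W) forces W = True.
  (¬E ∨ R ∨ ¬W) forces R = True.
  (¬R ∨ ¬U ∨ ¬W) forces U = False.
  (¬E ∨ Q ∨ ¬W) forces Q = True.
  (A ∨ ¬Q ∨ U) forces A = True.
  Clause (¬A ∨ ¬Q ∨ ¬R ∨ U) is falsified — contradiction.
Case E = False:
  (W) forces W = True.
  (E ∨ G ∨ ¬W) forces G = True.
  Clause (¬G) is falsified — contradiction.
Both cases fail, so the formula is unsatisfiable.

UNSATISFIABLE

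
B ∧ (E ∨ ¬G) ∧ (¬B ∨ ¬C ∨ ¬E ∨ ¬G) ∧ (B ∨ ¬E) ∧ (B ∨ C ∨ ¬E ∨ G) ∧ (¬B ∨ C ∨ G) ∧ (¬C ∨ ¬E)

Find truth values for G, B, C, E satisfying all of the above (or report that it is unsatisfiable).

G: True; B: True; C: False; E: True

Unit clause (B) forces B = True.
Set G = True.
  then (E ∨ ¬G) forces E = True.
  then (¬B ∨ ¬C ∨ ¬E ∨ ¬G) forces C = False.
Check each clause:
  (B): B holds.
  (E ∨ ¬G): E holds.
  (¬B ∨ ¬C ∨ ¬E ∨ ¬G): ¬C holds.
  (B ∨ ¬E): B holds.
  (B ∨ C ∨ ¬E ∨ G): B holds.
  (¬B ∨ C ∨ G): G holds.
  (¬C ∨ ¬E): ¬C holds.
All clauses satisfied.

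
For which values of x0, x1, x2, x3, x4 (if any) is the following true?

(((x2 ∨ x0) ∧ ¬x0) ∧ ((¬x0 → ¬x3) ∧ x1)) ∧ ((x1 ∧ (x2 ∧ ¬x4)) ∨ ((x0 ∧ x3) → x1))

x0 = False, x1 = True, x2 = True, x3 = False, x4 = False

  ((x2 ∨ x0) ∧ ¬x0) ∧ ((¬x0 → ¬x3) ∧ x1) = True
    (x2 ∨ x0) ∧ ¬x0 = True
      x2 ∨ x0 = True
      ¬x0 = True
    (¬x0 → ¬x3) ∧ x1 = True
      ¬x0 → ¬x3 = True
        ¬x0 = True
        ¬x3 = True
  (x1 ∧ (x2 ∧ ¬x4)) ∨ ((x0 ∧ x3) → x1) = True
    x1 ∧ (x2 ∧ ¬x4) = True
      x2 ∧ ¬x4 = True
        ¬x4 = True
    (x0 ∧ x3) → x1 = True
      x0 ∧ x3 = False
Both conjuncts True, so the formula holds.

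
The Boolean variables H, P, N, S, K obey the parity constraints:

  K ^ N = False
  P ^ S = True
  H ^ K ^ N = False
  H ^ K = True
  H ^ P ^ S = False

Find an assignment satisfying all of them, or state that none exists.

The formula is unsatisfiable.

Adding constraints 1, 2, 3, 5 mod 2: every variable appears an even number of times on the left, so the left side is 0.
But the right sides sum to 1 (mod 2). 0 ≠ 1 — the system is inconsistent.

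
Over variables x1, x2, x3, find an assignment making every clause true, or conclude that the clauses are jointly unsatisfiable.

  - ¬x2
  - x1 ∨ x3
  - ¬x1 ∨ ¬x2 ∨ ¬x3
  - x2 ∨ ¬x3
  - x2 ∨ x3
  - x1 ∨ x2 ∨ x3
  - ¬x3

Case x2 = True:
  Clause (¬x2) is falsified — contradiction.
Case x2 = False:
  (x2 ∨ ¬x3) forces x3 = False.
  Clause (x2 ∨ x3) is falsified — contradiction.
Both cases fail, so the formula is unsatisfiable.

The formula is unsatisfiable.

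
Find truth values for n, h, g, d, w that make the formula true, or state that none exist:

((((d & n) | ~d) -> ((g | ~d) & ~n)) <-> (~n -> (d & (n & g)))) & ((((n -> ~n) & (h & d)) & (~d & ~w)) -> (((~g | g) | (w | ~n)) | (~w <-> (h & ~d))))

No satisfying assignment exists.

The conjunct (((d & n) | ~d) -> ((g | ~d) & ~n)) <-> (~n -> (d & (n & g))) is unsatisfiable on its own:
  n=F, g=F, d=F: evaluates to False.
  n=F, g=F, d=T: evaluates to False.
  n=F, g=T, d=F: evaluates to False.
  n=F, g=T, d=T: evaluates to False.
  n=T, g=F, d=F: evaluates to False.
  n=T, g=F, d=T: evaluates to False.
  n=T, g=T, d=F: evaluates to False.
  n=T, g=T, d=T: evaluates to False.
So the whole conjunction is unsatisfiable.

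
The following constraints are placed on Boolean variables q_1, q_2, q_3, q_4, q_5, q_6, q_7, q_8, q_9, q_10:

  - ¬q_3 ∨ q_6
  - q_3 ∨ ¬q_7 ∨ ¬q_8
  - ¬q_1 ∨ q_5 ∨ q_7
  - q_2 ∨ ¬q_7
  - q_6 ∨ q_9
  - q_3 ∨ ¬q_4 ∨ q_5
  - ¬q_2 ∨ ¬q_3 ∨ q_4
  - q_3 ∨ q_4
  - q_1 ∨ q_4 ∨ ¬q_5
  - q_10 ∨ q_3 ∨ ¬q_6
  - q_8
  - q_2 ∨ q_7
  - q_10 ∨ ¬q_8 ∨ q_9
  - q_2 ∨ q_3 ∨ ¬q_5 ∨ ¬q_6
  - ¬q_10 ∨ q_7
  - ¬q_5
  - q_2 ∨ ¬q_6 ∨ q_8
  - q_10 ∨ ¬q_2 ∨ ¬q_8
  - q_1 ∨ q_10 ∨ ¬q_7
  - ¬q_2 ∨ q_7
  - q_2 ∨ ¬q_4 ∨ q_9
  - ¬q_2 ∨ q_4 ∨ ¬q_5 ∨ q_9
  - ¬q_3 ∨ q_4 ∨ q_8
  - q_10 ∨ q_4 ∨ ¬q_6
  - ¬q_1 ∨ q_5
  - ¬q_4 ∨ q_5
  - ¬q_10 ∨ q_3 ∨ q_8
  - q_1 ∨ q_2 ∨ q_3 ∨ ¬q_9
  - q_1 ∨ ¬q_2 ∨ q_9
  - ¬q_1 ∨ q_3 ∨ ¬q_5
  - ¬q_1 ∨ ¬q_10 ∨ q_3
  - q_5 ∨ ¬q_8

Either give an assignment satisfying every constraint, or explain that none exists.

Case q_5 = True:
  Clause (¬q_5) is falsified — contradiction.
Case q_5 = False:
  (q_8) forces q_8 = True.
  Clause (q_5 ∨ ¬q_8) is falsified — contradiction.
Both cases fail, so the formula is unsatisfiable.

Unsatisfiable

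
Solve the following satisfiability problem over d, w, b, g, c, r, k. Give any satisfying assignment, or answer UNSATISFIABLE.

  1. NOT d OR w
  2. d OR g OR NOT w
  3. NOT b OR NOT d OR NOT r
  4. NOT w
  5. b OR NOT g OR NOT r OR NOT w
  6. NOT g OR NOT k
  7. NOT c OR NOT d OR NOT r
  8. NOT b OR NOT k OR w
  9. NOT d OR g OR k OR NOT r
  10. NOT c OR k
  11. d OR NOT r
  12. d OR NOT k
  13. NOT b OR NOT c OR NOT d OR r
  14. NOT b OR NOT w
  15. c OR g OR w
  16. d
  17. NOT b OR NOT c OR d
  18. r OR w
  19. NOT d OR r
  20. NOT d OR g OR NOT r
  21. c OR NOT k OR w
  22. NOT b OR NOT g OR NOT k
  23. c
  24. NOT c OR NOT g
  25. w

Case w = True:
  Clause (NOT w) is falsified — contradiction.
Case w = False:
  Clause (w) is falsified — contradiction.
Both cases fail, so the formula is unsatisfiable.

Unsatisfiable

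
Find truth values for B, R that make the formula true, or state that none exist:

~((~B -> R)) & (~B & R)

Unsatisfiable — no assignment works.

Case R = True: the conjunct ~((~B -> R)) becomes ~((~B -> True)) = False.
Case R = False: the conjunct R is False.
Both cases fail — unsatisfiable.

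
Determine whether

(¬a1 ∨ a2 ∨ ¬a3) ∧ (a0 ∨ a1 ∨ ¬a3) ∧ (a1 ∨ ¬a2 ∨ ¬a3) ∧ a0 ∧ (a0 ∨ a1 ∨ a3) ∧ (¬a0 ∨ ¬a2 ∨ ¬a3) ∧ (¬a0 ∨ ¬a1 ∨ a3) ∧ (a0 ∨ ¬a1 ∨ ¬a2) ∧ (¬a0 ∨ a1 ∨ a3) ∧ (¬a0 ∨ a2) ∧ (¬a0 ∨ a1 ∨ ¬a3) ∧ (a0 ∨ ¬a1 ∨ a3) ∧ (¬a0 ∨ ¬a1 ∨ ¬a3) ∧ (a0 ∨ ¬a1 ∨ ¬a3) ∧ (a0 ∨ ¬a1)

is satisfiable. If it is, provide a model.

UNSATISFIABLE

Case a0 = True:
  (¬a0 ∨ a2) forces a2 = True.
  (¬a0 ∨ ¬a2 ∨ ¬a3) forces a3 = False.
  (¬a0 ∨ ¬a1 ∨ a3) forces a1 = False.
  Clause (¬a0 ∨ a1 ∨ a3) is falsified — contradiction.
Case a0 = False:
  Clause (a0) is falsified — contradiction.
Both cases fail, so the formula is unsatisfiable.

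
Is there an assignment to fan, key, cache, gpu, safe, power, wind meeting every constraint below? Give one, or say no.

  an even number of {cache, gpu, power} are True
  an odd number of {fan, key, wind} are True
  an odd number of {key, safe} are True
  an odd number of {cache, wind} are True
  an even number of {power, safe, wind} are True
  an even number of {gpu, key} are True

fan = True, key = False, cache = True, gpu = False, safe = True, power = True, wind = False

{cache, gpu, power}: 2 true → even ✓
{fan, key, wind}: 1 true → odd ✓
{key, safe}: 1 true → odd ✓
{cache, wind}: 1 true → odd ✓
{power, safe, wind}: 2 true → even ✓
{gpu, key}: 0 true → even ✓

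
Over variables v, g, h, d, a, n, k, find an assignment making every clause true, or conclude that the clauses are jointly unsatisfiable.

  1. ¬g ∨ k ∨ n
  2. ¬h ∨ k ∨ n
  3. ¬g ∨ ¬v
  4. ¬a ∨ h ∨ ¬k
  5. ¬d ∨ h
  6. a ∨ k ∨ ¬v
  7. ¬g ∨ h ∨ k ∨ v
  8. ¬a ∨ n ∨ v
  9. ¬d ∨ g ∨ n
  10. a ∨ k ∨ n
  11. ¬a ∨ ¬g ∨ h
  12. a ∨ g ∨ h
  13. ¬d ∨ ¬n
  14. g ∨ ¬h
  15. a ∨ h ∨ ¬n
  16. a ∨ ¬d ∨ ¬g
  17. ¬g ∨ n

Set v = False.
Set g = True.
  then (¬g ∨ n) forces n = True.
  then (¬d ∨ ¬n) forces d = False.
Set h = True.
Set a = True.
Set k = True.
All clauses satisfied.

v=F, g=T, h=T, d=F, a=T, n=T, k=T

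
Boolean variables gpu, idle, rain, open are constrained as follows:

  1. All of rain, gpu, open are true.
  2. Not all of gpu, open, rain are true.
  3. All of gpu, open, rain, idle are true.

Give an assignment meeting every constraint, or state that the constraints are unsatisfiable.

Case rain = True:
  (1) forces gpu = True.
  (1) forces open = True.
  Constraint (2) is violated (gpu=T, open=T, rain=T) — contradiction.
Case rain = False:
  Constraint (1) is violated (rain=F) — contradiction.
Both cases fail — unsatisfiable.

No satisfying assignment exists.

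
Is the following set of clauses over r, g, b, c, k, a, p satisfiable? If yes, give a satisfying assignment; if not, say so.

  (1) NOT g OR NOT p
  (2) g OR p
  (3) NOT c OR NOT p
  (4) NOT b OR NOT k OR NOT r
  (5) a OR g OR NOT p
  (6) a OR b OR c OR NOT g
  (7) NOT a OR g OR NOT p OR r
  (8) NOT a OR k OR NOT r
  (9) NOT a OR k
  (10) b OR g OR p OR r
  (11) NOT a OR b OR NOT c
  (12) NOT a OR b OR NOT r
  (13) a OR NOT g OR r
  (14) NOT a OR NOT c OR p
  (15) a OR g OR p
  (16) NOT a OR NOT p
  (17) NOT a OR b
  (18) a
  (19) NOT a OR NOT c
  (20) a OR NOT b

Unit clause (a) forces a = True.
In (NOT a OR NOT c) only NOT c is left, so c = False.
In (NOT a OR k) only k is left, so k = True.
In (NOT a OR NOT p) only NOT p is left, so p = False.
In (NOT a OR b) only b is left, so b = True.
In (g OR p) only g is left, so g = True.
In (NOT b OR NOT k OR NOT r) only NOT r is left, so r = False.
All clauses satisfied.

r = False, g = True, b = True, c = False, k = True, a = True, p = False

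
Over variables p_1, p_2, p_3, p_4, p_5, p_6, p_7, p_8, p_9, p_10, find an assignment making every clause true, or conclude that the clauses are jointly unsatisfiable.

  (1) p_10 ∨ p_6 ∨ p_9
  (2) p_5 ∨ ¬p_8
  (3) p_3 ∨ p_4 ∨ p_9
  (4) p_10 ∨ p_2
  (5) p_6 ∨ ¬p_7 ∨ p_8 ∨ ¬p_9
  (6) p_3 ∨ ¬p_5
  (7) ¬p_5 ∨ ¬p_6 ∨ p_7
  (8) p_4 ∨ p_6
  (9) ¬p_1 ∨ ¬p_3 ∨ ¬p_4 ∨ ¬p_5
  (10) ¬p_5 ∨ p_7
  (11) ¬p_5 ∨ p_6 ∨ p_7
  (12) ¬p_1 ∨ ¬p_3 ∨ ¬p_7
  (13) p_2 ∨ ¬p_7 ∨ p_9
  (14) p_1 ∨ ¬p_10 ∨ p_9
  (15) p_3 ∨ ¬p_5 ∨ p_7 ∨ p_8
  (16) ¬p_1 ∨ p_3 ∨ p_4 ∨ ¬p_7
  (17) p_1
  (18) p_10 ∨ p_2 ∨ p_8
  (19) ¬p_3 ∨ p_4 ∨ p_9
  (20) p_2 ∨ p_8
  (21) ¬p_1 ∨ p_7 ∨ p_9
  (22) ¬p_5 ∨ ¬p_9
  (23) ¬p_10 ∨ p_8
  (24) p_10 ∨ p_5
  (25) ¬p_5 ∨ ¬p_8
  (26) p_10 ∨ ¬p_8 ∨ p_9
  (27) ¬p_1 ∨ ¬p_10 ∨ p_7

UNSATISFIABLE

Case p_5 = True:
  (p_3 ∨ ¬p_5) forces p_3 = True.
  (¬p_5 ∨ p_7) forces p_7 = True.
  (¬p_1 ∨ ¬p_3 ∨ ¬p_7) forces p_1 = False.
  Clause (p_1) is falsified — contradiction.
Case p_5 = False:
  (p_5 ∨ ¬p_8) forces p_8 = False.
  (p_1) forces p_1 = True.
  (p_2 ∨ p_8) forces p_2 = True.
  (¬p_10 ∨ p_8) forces p_10 = False.
  Clause (p_10 ∨ p_5) is falsified — contradiction.
Both cases fail, so the formula is unsatisfiable.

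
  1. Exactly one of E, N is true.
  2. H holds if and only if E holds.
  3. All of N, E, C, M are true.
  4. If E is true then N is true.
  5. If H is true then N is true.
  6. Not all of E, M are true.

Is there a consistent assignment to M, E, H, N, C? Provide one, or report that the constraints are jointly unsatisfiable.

No satisfying assignment exists.

Case E = True:
  (1) with E=T forces N = False.
  Constraint (3) is violated (N=F) — contradiction.
Case E = False:
  Constraint (3) is violated (E=F) — contradiction.
Both cases fail — unsatisfiable.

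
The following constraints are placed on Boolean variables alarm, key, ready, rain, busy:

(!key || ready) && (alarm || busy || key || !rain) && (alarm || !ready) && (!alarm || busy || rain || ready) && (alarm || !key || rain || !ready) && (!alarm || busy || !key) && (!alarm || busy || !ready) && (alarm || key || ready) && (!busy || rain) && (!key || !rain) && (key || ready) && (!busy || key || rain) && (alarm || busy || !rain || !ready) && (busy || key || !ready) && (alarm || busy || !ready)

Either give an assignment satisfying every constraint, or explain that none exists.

alarm=T; key=F; ready=T; rain=T; busy=T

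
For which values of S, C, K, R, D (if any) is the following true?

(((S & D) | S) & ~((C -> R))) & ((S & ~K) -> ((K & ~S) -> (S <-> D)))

S=T; C=T; K=F; R=F; D=T

  ((S & D) | S) & ~((C -> R)) = True
    (S & D) | S = True
      S & D = True
    ~((C -> R)) = True
      C -> R = False
  (S & ~K) -> ((K & ~S) -> (S <-> D)) = True
    S & ~K = True
      ~K = True
    (K & ~S) -> (S <-> D) = True
      K & ~S = False
        ~S = False
      S <-> D = True
Both conjuncts True, so the formula holds.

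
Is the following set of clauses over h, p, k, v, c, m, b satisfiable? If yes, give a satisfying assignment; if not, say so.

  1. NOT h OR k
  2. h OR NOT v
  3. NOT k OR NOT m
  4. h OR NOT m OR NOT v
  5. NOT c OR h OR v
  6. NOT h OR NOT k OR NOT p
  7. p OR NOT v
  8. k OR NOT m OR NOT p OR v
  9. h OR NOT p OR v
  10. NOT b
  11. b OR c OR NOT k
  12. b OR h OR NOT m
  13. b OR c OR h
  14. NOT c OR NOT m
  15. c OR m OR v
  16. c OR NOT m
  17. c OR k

h=T, p=F, k=T, v=F, c=T, m=F, b=F

Unit clause (NOT b) forces b = False.
Try h = False:
  (h OR NOT v) forces v = False.
  (NOT c OR h OR v) forces c = False.
  clause (b OR c OR h) is falsified — backtrack.
So h = True.
  then (NOT h OR k) forces k = True.
  then (NOT k OR NOT m) forces m = False.
  then (NOT h OR NOT k OR NOT p) forces p = False.
  then (p OR NOT v) forces v = False.
  then (b OR c OR NOT k) forces c = True.
All clauses satisfied.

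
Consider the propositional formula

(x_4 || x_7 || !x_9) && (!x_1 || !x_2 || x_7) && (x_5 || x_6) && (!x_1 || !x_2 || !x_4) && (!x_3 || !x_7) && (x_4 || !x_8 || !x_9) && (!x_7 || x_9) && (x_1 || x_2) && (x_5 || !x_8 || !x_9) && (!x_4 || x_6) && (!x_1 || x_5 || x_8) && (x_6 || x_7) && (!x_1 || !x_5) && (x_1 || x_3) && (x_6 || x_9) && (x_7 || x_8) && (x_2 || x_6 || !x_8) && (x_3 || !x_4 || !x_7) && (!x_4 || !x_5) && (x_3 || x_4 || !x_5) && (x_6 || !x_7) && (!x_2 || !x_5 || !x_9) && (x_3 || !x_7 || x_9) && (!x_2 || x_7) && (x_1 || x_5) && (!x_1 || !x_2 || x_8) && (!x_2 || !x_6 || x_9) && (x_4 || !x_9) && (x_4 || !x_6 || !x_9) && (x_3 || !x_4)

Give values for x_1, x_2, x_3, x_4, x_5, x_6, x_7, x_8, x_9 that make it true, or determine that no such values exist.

x_1=T, x_2=F, x_3=F, x_4=F, x_5=F, x_6=T, x_7=F, x_8=T, x_9=F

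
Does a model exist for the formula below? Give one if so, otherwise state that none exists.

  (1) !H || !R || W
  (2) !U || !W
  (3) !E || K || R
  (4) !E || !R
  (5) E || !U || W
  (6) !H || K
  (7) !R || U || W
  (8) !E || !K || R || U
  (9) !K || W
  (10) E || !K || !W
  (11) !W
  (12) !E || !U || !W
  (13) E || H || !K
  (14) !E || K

R = False, W = False, U = False, H = False, K = False, E = False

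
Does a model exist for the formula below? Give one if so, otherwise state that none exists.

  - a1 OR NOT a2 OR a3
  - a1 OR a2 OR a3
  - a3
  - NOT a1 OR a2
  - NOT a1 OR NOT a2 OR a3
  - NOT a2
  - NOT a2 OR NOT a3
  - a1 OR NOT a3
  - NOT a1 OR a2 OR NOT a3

The formula is unsatisfiable.

Case a2 = True:
  Clause (NOT a2) is falsified — contradiction.
Case a2 = False:
  (a3) forces a3 = True.
  (NOT a1 OR a2) forces a1 = False.
  Clause (a1 OR NOT a3) is falsified — contradiction.
Both cases fail, so the formula is unsatisfiable.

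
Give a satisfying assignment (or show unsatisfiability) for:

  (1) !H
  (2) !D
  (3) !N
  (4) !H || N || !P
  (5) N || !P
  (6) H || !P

D: False, H: False, P: False, N: False

Unit clause (!H) forces H = False.
Unit clause (!D) forces D = False.
Unit clause (!N) forces N = False.
In (N || !P) only !P is left, so P = False.
Check each clause:
  (!H): !H holds.
  (!D): !D holds.
  (!N): !N holds.
  (!H || N || !P): !H holds.
  (N || !P): !P holds.
  (H || !P): !P holds.
All clauses satisfied.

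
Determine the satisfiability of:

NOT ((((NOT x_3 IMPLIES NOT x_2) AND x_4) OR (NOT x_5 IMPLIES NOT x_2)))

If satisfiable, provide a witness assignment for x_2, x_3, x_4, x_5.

x_2 = True; x_3 = False; x_4 = False; x_5 = False

  NOT ((((NOT x_3 IMPLIES NOT x_2) AND x_4) OR (NOT x_5 IMPLIES NOT x_2))) = True
    ((NOT x_3 IMPLIES NOT x_2) AND x_4) OR (NOT x_5 IMPLIES NOT x_2) = False
      (NOT x_3 IMPLIES NOT x_2) AND x_4 = False
        NOT x_3 IMPLIES NOT x_2 = False
          NOT x_3 = True
          NOT x_2 = False
      NOT x_5 IMPLIES NOT x_2 = False
        NOT x_5 = True
        NOT x_2 = False
The formula evaluates to True.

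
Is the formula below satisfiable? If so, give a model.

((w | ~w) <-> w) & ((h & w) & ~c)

w: True, h: True, c: False

  (w | ~w) <-> w = True
    w | ~w = True
      ~w = False
  (h & w) & ~c = True
    h & w = True
    ~c = True
Both conjuncts True, so the formula holds.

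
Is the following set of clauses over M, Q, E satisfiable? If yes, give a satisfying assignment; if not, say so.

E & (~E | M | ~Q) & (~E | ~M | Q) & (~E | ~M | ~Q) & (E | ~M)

M = False, Q = False, E = True

Unit clause (E) forces E = True.
Set M = False.
  then (~E | M | ~Q) forces Q = False.
All clauses satisfied.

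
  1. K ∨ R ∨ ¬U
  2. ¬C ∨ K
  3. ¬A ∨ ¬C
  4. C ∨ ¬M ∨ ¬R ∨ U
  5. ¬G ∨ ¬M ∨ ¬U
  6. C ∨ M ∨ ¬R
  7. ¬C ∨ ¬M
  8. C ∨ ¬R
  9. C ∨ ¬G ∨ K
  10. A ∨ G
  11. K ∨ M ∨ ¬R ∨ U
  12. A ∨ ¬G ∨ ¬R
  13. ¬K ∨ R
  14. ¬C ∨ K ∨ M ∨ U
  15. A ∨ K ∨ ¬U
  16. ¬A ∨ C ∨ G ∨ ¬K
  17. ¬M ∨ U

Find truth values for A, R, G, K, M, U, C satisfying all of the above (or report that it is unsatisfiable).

Set A = True.
  then (¬A ∨ ¬C) forces C = False.
  then (C ∨ ¬R) forces R = False.
  then (¬K ∨ R) forces K = False.
  then (K ∨ R ∨ ¬U) forces U = False.
  then (C ∨ ¬G ∨ K) forces G = False.
  then (¬M ∨ U) forces M = False.
All clauses satisfied.

A = True, R = False, G = False, K = False, M = False, U = False, C = False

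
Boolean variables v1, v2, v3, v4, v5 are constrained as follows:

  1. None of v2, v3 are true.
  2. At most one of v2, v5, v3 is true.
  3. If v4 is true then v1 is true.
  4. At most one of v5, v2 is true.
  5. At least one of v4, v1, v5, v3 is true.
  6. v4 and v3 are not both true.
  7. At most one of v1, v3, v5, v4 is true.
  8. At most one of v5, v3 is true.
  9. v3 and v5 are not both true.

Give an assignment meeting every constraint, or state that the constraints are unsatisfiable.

v1 = True; v2 = False; v3 = False; v4 = False; v5 = False

  (1) {v2, v3}: 0 true — none ✓
  (2) {v2, v5, v3}: 0 true — at most one ✓
  (3) v4=F ⇒ v1: vacuous ✓
  (4) {v5, v2}: 0 true — at most one ✓
  (5) {v4, v1, v5, v3}: 1 true — at least one ✓
  (6) v4=F, v3=F — not both ✓
  (7) {v1, v3, v5, v4}: 1 true — at most one ✓
  (8) {v5, v3}: 0 true — at most one ✓
  (9) v3=F, v5=F — not both ✓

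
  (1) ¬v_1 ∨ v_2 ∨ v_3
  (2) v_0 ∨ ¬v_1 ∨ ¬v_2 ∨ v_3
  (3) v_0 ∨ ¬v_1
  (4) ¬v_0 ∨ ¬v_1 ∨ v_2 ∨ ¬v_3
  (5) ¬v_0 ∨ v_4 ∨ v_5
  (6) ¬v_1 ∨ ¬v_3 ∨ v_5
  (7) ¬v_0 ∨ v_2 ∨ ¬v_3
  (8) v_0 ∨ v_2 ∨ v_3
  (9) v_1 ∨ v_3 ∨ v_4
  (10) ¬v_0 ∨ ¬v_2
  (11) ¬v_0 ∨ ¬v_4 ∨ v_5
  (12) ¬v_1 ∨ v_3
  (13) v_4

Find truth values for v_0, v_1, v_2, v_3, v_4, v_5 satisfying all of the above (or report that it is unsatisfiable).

Unit clause (v_4) forces v_4 = True.
Set v_0 = False.
  then (v_0 ∨ ¬v_1) forces v_1 = False.
Set v_2 = True.
Set v_3 = False.
Set v_5 = True.
All clauses satisfied.

v_0 = False, v_1 = False, v_2 = True, v_3 = False, v_4 = True, v_5 = True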